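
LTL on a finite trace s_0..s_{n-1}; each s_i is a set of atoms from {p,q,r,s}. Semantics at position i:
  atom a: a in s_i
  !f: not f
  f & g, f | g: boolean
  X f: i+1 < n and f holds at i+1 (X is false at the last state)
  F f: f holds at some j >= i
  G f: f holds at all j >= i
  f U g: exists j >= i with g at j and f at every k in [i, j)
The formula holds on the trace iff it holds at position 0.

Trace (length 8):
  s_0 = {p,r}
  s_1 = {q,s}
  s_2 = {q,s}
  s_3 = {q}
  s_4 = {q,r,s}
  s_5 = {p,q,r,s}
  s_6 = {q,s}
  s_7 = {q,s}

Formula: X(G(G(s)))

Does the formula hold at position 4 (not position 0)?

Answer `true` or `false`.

Answer: true

Derivation:
s_0={p,r}: X(G(G(s)))=False G(G(s))=False G(s)=False s=False
s_1={q,s}: X(G(G(s)))=False G(G(s))=False G(s)=False s=True
s_2={q,s}: X(G(G(s)))=False G(G(s))=False G(s)=False s=True
s_3={q}: X(G(G(s)))=True G(G(s))=False G(s)=False s=False
s_4={q,r,s}: X(G(G(s)))=True G(G(s))=True G(s)=True s=True
s_5={p,q,r,s}: X(G(G(s)))=True G(G(s))=True G(s)=True s=True
s_6={q,s}: X(G(G(s)))=True G(G(s))=True G(s)=True s=True
s_7={q,s}: X(G(G(s)))=False G(G(s))=True G(s)=True s=True
Evaluating at position 4: result = True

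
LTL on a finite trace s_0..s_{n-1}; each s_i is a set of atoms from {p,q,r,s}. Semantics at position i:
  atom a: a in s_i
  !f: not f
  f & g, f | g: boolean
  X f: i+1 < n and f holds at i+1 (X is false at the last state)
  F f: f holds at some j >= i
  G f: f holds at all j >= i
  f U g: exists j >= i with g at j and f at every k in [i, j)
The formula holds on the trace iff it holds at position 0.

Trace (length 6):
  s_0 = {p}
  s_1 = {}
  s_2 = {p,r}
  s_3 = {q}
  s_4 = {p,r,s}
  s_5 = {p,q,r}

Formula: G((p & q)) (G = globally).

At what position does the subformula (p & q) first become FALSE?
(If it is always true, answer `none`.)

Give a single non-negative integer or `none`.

Answer: 0

Derivation:
s_0={p}: (p & q)=False p=True q=False
s_1={}: (p & q)=False p=False q=False
s_2={p,r}: (p & q)=False p=True q=False
s_3={q}: (p & q)=False p=False q=True
s_4={p,r,s}: (p & q)=False p=True q=False
s_5={p,q,r}: (p & q)=True p=True q=True
G((p & q)) holds globally = False
First violation at position 0.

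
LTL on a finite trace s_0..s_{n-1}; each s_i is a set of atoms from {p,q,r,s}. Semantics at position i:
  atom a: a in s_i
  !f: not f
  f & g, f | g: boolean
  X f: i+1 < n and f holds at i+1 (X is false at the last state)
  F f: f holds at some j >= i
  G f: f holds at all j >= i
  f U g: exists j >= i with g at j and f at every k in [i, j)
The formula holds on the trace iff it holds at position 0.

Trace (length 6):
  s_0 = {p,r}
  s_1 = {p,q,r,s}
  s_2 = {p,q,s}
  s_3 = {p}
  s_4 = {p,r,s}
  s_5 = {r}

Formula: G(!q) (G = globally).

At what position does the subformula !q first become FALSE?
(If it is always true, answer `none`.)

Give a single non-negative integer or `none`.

s_0={p,r}: !q=True q=False
s_1={p,q,r,s}: !q=False q=True
s_2={p,q,s}: !q=False q=True
s_3={p}: !q=True q=False
s_4={p,r,s}: !q=True q=False
s_5={r}: !q=True q=False
G(!q) holds globally = False
First violation at position 1.

Answer: 1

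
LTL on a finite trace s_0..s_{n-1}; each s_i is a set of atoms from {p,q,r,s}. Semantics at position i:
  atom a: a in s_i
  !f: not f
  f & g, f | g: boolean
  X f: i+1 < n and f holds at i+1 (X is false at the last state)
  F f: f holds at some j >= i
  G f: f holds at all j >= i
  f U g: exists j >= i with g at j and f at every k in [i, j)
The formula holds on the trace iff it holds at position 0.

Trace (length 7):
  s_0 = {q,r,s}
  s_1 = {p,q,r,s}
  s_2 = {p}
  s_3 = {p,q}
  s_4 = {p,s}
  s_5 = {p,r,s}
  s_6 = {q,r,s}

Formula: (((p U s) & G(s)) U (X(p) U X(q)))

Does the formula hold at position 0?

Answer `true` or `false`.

s_0={q,r,s}: (((p U s) & G(s)) U (X(p) U X(q)))=True ((p U s) & G(s))=False (p U s)=True p=False s=True G(s)=False (X(p) U X(q))=True X(p)=True X(q)=True q=True
s_1={p,q,r,s}: (((p U s) & G(s)) U (X(p) U X(q)))=True ((p U s) & G(s))=False (p U s)=True p=True s=True G(s)=False (X(p) U X(q))=True X(p)=True X(q)=False q=True
s_2={p}: (((p U s) & G(s)) U (X(p) U X(q)))=True ((p U s) & G(s))=False (p U s)=True p=True s=False G(s)=False (X(p) U X(q))=True X(p)=True X(q)=True q=False
s_3={p,q}: (((p U s) & G(s)) U (X(p) U X(q)))=True ((p U s) & G(s))=False (p U s)=True p=True s=False G(s)=False (X(p) U X(q))=True X(p)=True X(q)=False q=True
s_4={p,s}: (((p U s) & G(s)) U (X(p) U X(q)))=True ((p U s) & G(s))=True (p U s)=True p=True s=True G(s)=True (X(p) U X(q))=True X(p)=True X(q)=False q=False
s_5={p,r,s}: (((p U s) & G(s)) U (X(p) U X(q)))=True ((p U s) & G(s))=True (p U s)=True p=True s=True G(s)=True (X(p) U X(q))=True X(p)=False X(q)=True q=False
s_6={q,r,s}: (((p U s) & G(s)) U (X(p) U X(q)))=False ((p U s) & G(s))=True (p U s)=True p=False s=True G(s)=True (X(p) U X(q))=False X(p)=False X(q)=False q=True

Answer: true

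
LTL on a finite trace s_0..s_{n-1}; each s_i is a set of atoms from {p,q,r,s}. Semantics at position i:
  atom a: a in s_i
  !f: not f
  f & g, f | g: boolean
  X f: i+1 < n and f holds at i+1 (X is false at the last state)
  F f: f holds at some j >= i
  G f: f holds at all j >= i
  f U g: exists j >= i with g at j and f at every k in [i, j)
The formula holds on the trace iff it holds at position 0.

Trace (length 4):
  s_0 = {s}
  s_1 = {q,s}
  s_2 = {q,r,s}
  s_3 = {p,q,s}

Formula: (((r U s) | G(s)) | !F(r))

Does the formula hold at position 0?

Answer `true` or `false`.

s_0={s}: (((r U s) | G(s)) | !F(r))=True ((r U s) | G(s))=True (r U s)=True r=False s=True G(s)=True !F(r)=False F(r)=True
s_1={q,s}: (((r U s) | G(s)) | !F(r))=True ((r U s) | G(s))=True (r U s)=True r=False s=True G(s)=True !F(r)=False F(r)=True
s_2={q,r,s}: (((r U s) | G(s)) | !F(r))=True ((r U s) | G(s))=True (r U s)=True r=True s=True G(s)=True !F(r)=False F(r)=True
s_3={p,q,s}: (((r U s) | G(s)) | !F(r))=True ((r U s) | G(s))=True (r U s)=True r=False s=True G(s)=True !F(r)=True F(r)=False

Answer: true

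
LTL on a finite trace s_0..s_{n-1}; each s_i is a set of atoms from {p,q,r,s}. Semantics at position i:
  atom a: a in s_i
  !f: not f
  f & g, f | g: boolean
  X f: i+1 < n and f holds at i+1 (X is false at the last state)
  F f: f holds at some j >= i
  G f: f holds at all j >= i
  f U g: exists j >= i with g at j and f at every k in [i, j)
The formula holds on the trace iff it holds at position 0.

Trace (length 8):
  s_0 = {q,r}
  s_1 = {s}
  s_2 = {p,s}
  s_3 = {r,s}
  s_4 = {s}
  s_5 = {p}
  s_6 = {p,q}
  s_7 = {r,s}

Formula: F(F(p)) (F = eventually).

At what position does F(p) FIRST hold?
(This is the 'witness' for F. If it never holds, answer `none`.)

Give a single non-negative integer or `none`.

Answer: 0

Derivation:
s_0={q,r}: F(p)=True p=False
s_1={s}: F(p)=True p=False
s_2={p,s}: F(p)=True p=True
s_3={r,s}: F(p)=True p=False
s_4={s}: F(p)=True p=False
s_5={p}: F(p)=True p=True
s_6={p,q}: F(p)=True p=True
s_7={r,s}: F(p)=False p=False
F(F(p)) holds; first witness at position 0.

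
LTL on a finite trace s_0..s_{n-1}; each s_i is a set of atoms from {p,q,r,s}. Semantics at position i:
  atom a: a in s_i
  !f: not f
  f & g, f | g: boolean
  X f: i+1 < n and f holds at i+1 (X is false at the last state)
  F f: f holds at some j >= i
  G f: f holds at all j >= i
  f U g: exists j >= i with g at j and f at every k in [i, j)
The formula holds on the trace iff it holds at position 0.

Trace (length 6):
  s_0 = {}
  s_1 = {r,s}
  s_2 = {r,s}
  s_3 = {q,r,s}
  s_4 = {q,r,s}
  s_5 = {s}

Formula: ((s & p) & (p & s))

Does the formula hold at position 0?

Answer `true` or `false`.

Answer: false

Derivation:
s_0={}: ((s & p) & (p & s))=False (s & p)=False s=False p=False (p & s)=False
s_1={r,s}: ((s & p) & (p & s))=False (s & p)=False s=True p=False (p & s)=False
s_2={r,s}: ((s & p) & (p & s))=False (s & p)=False s=True p=False (p & s)=False
s_3={q,r,s}: ((s & p) & (p & s))=False (s & p)=False s=True p=False (p & s)=False
s_4={q,r,s}: ((s & p) & (p & s))=False (s & p)=False s=True p=False (p & s)=False
s_5={s}: ((s & p) & (p & s))=False (s & p)=False s=True p=False (p & s)=False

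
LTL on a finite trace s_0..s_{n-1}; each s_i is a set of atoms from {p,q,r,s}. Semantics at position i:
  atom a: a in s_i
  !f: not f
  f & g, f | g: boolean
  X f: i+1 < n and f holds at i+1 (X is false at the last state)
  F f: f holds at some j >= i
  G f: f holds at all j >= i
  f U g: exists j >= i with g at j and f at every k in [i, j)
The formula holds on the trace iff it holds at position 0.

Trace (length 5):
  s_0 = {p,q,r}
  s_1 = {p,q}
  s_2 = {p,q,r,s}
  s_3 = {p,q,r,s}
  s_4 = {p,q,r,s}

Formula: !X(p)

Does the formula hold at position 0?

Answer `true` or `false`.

Answer: false

Derivation:
s_0={p,q,r}: !X(p)=False X(p)=True p=True
s_1={p,q}: !X(p)=False X(p)=True p=True
s_2={p,q,r,s}: !X(p)=False X(p)=True p=True
s_3={p,q,r,s}: !X(p)=False X(p)=True p=True
s_4={p,q,r,s}: !X(p)=True X(p)=False p=True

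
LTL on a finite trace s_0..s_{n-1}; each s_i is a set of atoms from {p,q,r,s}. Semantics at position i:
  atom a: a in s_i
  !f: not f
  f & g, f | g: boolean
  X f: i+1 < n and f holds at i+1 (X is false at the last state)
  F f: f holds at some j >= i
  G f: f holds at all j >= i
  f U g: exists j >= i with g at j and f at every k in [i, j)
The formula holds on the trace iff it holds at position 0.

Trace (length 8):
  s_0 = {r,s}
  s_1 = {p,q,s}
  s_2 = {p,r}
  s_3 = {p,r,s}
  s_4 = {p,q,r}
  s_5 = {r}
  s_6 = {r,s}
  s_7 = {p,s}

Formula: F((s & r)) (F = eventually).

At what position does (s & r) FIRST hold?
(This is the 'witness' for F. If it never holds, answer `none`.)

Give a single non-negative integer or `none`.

Answer: 0

Derivation:
s_0={r,s}: (s & r)=True s=True r=True
s_1={p,q,s}: (s & r)=False s=True r=False
s_2={p,r}: (s & r)=False s=False r=True
s_3={p,r,s}: (s & r)=True s=True r=True
s_4={p,q,r}: (s & r)=False s=False r=True
s_5={r}: (s & r)=False s=False r=True
s_6={r,s}: (s & r)=True s=True r=True
s_7={p,s}: (s & r)=False s=True r=False
F((s & r)) holds; first witness at position 0.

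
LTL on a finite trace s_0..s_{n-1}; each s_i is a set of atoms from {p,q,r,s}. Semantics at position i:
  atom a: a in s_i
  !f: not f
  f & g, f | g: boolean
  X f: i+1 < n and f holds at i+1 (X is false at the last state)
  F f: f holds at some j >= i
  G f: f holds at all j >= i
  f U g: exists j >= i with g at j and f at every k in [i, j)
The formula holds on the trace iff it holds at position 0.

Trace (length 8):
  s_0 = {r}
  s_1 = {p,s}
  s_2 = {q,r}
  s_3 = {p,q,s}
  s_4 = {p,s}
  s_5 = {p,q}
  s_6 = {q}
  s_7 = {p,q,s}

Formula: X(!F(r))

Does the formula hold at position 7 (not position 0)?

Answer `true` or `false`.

Answer: false

Derivation:
s_0={r}: X(!F(r))=False !F(r)=False F(r)=True r=True
s_1={p,s}: X(!F(r))=False !F(r)=False F(r)=True r=False
s_2={q,r}: X(!F(r))=True !F(r)=False F(r)=True r=True
s_3={p,q,s}: X(!F(r))=True !F(r)=True F(r)=False r=False
s_4={p,s}: X(!F(r))=True !F(r)=True F(r)=False r=False
s_5={p,q}: X(!F(r))=True !F(r)=True F(r)=False r=False
s_6={q}: X(!F(r))=True !F(r)=True F(r)=False r=False
s_7={p,q,s}: X(!F(r))=False !F(r)=True F(r)=False r=False
Evaluating at position 7: result = False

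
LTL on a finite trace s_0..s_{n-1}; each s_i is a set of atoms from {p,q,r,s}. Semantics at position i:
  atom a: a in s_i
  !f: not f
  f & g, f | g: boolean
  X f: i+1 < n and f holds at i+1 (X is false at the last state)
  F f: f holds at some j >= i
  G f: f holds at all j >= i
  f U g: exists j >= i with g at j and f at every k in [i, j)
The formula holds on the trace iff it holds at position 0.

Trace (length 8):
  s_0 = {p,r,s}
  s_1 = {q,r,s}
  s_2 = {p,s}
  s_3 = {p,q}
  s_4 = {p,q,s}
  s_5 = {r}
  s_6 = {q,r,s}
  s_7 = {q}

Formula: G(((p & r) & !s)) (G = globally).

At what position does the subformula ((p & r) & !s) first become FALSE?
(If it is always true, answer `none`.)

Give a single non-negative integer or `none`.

Answer: 0

Derivation:
s_0={p,r,s}: ((p & r) & !s)=False (p & r)=True p=True r=True !s=False s=True
s_1={q,r,s}: ((p & r) & !s)=False (p & r)=False p=False r=True !s=False s=True
s_2={p,s}: ((p & r) & !s)=False (p & r)=False p=True r=False !s=False s=True
s_3={p,q}: ((p & r) & !s)=False (p & r)=False p=True r=False !s=True s=False
s_4={p,q,s}: ((p & r) & !s)=False (p & r)=False p=True r=False !s=False s=True
s_5={r}: ((p & r) & !s)=False (p & r)=False p=False r=True !s=True s=False
s_6={q,r,s}: ((p & r) & !s)=False (p & r)=False p=False r=True !s=False s=True
s_7={q}: ((p & r) & !s)=False (p & r)=False p=False r=False !s=True s=False
G(((p & r) & !s)) holds globally = False
First violation at position 0.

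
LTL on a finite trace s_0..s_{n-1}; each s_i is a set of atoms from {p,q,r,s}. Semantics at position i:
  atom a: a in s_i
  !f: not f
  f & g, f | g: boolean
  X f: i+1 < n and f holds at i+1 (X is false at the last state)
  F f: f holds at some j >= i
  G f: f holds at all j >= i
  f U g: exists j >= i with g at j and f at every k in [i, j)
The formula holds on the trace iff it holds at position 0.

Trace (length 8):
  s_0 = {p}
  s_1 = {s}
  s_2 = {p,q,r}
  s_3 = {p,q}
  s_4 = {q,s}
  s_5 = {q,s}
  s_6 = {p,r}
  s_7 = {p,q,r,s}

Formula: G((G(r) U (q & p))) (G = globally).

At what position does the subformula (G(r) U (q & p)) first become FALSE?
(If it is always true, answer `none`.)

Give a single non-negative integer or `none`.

s_0={p}: (G(r) U (q & p))=False G(r)=False r=False (q & p)=False q=False p=True
s_1={s}: (G(r) U (q & p))=False G(r)=False r=False (q & p)=False q=False p=False
s_2={p,q,r}: (G(r) U (q & p))=True G(r)=False r=True (q & p)=True q=True p=True
s_3={p,q}: (G(r) U (q & p))=True G(r)=False r=False (q & p)=True q=True p=True
s_4={q,s}: (G(r) U (q & p))=False G(r)=False r=False (q & p)=False q=True p=False
s_5={q,s}: (G(r) U (q & p))=False G(r)=False r=False (q & p)=False q=True p=False
s_6={p,r}: (G(r) U (q & p))=True G(r)=True r=True (q & p)=False q=False p=True
s_7={p,q,r,s}: (G(r) U (q & p))=True G(r)=True r=True (q & p)=True q=True p=True
G((G(r) U (q & p))) holds globally = False
First violation at position 0.

Answer: 0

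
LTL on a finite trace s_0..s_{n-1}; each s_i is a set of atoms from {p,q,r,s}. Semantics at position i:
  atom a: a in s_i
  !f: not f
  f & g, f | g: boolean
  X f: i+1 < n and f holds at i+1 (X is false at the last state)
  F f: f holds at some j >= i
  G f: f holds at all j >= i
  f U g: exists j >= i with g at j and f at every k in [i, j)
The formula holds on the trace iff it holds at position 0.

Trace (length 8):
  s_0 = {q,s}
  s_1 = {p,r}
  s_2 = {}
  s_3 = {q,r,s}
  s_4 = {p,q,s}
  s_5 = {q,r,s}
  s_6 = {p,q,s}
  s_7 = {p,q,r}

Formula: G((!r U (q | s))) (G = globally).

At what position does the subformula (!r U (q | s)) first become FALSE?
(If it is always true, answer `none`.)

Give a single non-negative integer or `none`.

Answer: 1

Derivation:
s_0={q,s}: (!r U (q | s))=True !r=True r=False (q | s)=True q=True s=True
s_1={p,r}: (!r U (q | s))=False !r=False r=True (q | s)=False q=False s=False
s_2={}: (!r U (q | s))=True !r=True r=False (q | s)=False q=False s=False
s_3={q,r,s}: (!r U (q | s))=True !r=False r=True (q | s)=True q=True s=True
s_4={p,q,s}: (!r U (q | s))=True !r=True r=False (q | s)=True q=True s=True
s_5={q,r,s}: (!r U (q | s))=True !r=False r=True (q | s)=True q=True s=True
s_6={p,q,s}: (!r U (q | s))=True !r=True r=False (q | s)=True q=True s=True
s_7={p,q,r}: (!r U (q | s))=True !r=False r=True (q | s)=True q=True s=False
G((!r U (q | s))) holds globally = False
First violation at position 1.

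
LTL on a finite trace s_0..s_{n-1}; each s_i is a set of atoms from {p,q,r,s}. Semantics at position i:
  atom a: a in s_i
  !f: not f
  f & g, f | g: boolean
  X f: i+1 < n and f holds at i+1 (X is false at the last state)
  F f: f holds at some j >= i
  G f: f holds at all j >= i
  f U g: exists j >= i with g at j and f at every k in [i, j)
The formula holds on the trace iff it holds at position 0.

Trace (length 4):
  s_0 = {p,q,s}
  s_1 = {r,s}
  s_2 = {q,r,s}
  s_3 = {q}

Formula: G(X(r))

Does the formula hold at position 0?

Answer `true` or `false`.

s_0={p,q,s}: G(X(r))=False X(r)=True r=False
s_1={r,s}: G(X(r))=False X(r)=True r=True
s_2={q,r,s}: G(X(r))=False X(r)=False r=True
s_3={q}: G(X(r))=False X(r)=False r=False

Answer: false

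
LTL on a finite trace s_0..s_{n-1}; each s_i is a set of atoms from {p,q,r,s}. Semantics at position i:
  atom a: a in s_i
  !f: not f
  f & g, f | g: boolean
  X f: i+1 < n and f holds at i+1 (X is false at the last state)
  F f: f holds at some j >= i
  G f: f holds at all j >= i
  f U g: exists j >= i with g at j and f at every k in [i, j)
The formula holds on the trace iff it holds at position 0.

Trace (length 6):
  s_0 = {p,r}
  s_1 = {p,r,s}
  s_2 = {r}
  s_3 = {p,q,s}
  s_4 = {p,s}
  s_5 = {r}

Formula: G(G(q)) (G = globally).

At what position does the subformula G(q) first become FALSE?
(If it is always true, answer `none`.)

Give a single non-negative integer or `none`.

Answer: 0

Derivation:
s_0={p,r}: G(q)=False q=False
s_1={p,r,s}: G(q)=False q=False
s_2={r}: G(q)=False q=False
s_3={p,q,s}: G(q)=False q=True
s_4={p,s}: G(q)=False q=False
s_5={r}: G(q)=False q=False
G(G(q)) holds globally = False
First violation at position 0.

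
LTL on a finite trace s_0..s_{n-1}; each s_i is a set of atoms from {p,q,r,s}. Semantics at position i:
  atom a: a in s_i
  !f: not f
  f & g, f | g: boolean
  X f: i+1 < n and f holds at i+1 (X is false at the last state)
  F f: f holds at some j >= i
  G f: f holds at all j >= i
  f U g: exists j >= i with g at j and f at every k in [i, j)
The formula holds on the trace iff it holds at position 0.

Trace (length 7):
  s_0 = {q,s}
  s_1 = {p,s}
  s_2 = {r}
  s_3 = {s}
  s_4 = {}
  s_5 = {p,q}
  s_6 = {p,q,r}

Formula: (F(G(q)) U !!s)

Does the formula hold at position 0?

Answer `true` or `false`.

s_0={q,s}: (F(G(q)) U !!s)=True F(G(q))=True G(q)=False q=True !!s=True !s=False s=True
s_1={p,s}: (F(G(q)) U !!s)=True F(G(q))=True G(q)=False q=False !!s=True !s=False s=True
s_2={r}: (F(G(q)) U !!s)=True F(G(q))=True G(q)=False q=False !!s=False !s=True s=False
s_3={s}: (F(G(q)) U !!s)=True F(G(q))=True G(q)=False q=False !!s=True !s=False s=True
s_4={}: (F(G(q)) U !!s)=False F(G(q))=True G(q)=False q=False !!s=False !s=True s=False
s_5={p,q}: (F(G(q)) U !!s)=False F(G(q))=True G(q)=True q=True !!s=False !s=True s=False
s_6={p,q,r}: (F(G(q)) U !!s)=False F(G(q))=True G(q)=True q=True !!s=False !s=True s=False

Answer: true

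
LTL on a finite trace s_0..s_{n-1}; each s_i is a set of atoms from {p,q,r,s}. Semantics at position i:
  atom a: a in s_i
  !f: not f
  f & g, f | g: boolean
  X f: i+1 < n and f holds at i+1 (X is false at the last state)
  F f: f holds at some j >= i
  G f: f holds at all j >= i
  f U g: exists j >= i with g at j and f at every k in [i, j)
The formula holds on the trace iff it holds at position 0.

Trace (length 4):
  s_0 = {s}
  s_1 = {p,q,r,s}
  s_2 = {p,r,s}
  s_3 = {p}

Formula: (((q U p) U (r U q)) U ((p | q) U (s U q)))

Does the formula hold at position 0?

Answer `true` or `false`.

s_0={s}: (((q U p) U (r U q)) U ((p | q) U (s U q)))=True ((q U p) U (r U q))=False (q U p)=False q=False p=False (r U q)=False r=False ((p | q) U (s U q))=True (p | q)=False (s U q)=True s=True
s_1={p,q,r,s}: (((q U p) U (r U q)) U ((p | q) U (s U q)))=True ((q U p) U (r U q))=True (q U p)=True q=True p=True (r U q)=True r=True ((p | q) U (s U q))=True (p | q)=True (s U q)=True s=True
s_2={p,r,s}: (((q U p) U (r U q)) U ((p | q) U (s U q)))=False ((q U p) U (r U q))=False (q U p)=True q=False p=True (r U q)=False r=True ((p | q) U (s U q))=False (p | q)=True (s U q)=False s=True
s_3={p}: (((q U p) U (r U q)) U ((p | q) U (s U q)))=False ((q U p) U (r U q))=False (q U p)=True q=False p=True (r U q)=False r=False ((p | q) U (s U q))=False (p | q)=True (s U q)=False s=False

Answer: true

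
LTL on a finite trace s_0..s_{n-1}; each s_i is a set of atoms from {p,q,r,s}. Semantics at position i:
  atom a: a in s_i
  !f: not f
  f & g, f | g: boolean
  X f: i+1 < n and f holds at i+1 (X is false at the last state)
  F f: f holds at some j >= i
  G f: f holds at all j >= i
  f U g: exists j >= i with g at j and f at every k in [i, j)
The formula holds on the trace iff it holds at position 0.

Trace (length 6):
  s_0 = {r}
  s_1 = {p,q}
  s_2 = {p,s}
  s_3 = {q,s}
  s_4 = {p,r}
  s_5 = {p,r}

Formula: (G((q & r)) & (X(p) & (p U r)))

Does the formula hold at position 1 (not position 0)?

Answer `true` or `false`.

Answer: false

Derivation:
s_0={r}: (G((q & r)) & (X(p) & (p U r)))=False G((q & r))=False (q & r)=False q=False r=True (X(p) & (p U r))=True X(p)=True p=False (p U r)=True
s_1={p,q}: (G((q & r)) & (X(p) & (p U r)))=False G((q & r))=False (q & r)=False q=True r=False (X(p) & (p U r))=False X(p)=True p=True (p U r)=False
s_2={p,s}: (G((q & r)) & (X(p) & (p U r)))=False G((q & r))=False (q & r)=False q=False r=False (X(p) & (p U r))=False X(p)=False p=True (p U r)=False
s_3={q,s}: (G((q & r)) & (X(p) & (p U r)))=False G((q & r))=False (q & r)=False q=True r=False (X(p) & (p U r))=False X(p)=True p=False (p U r)=False
s_4={p,r}: (G((q & r)) & (X(p) & (p U r)))=False G((q & r))=False (q & r)=False q=False r=True (X(p) & (p U r))=True X(p)=True p=True (p U r)=True
s_5={p,r}: (G((q & r)) & (X(p) & (p U r)))=False G((q & r))=False (q & r)=False q=False r=True (X(p) & (p U r))=False X(p)=False p=True (p U r)=True
Evaluating at position 1: result = False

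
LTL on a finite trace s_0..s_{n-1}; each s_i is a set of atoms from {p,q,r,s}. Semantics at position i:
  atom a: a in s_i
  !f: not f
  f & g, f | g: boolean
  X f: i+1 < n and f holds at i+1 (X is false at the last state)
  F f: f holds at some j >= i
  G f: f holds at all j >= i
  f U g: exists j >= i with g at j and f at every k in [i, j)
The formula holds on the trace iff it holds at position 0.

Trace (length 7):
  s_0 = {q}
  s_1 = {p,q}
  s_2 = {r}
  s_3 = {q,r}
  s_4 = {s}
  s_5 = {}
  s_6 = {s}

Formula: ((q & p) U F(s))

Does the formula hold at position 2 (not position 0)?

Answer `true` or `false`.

Answer: true

Derivation:
s_0={q}: ((q & p) U F(s))=True (q & p)=False q=True p=False F(s)=True s=False
s_1={p,q}: ((q & p) U F(s))=True (q & p)=True q=True p=True F(s)=True s=False
s_2={r}: ((q & p) U F(s))=True (q & p)=False q=False p=False F(s)=True s=False
s_3={q,r}: ((q & p) U F(s))=True (q & p)=False q=True p=False F(s)=True s=False
s_4={s}: ((q & p) U F(s))=True (q & p)=False q=False p=False F(s)=True s=True
s_5={}: ((q & p) U F(s))=True (q & p)=False q=False p=False F(s)=True s=False
s_6={s}: ((q & p) U F(s))=True (q & p)=False q=False p=False F(s)=True s=True
Evaluating at position 2: result = True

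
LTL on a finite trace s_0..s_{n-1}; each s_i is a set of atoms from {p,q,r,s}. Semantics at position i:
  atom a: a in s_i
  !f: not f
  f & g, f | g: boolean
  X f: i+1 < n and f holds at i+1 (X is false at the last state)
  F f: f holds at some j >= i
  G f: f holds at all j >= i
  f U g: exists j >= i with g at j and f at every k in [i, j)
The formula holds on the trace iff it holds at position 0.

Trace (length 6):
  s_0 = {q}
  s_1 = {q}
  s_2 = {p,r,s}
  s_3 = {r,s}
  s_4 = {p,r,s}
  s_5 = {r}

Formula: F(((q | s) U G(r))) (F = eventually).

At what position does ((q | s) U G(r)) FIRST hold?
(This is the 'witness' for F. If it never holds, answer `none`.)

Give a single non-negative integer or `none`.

Answer: 0

Derivation:
s_0={q}: ((q | s) U G(r))=True (q | s)=True q=True s=False G(r)=False r=False
s_1={q}: ((q | s) U G(r))=True (q | s)=True q=True s=False G(r)=False r=False
s_2={p,r,s}: ((q | s) U G(r))=True (q | s)=True q=False s=True G(r)=True r=True
s_3={r,s}: ((q | s) U G(r))=True (q | s)=True q=False s=True G(r)=True r=True
s_4={p,r,s}: ((q | s) U G(r))=True (q | s)=True q=False s=True G(r)=True r=True
s_5={r}: ((q | s) U G(r))=True (q | s)=False q=False s=False G(r)=True r=True
F(((q | s) U G(r))) holds; first witness at position 0.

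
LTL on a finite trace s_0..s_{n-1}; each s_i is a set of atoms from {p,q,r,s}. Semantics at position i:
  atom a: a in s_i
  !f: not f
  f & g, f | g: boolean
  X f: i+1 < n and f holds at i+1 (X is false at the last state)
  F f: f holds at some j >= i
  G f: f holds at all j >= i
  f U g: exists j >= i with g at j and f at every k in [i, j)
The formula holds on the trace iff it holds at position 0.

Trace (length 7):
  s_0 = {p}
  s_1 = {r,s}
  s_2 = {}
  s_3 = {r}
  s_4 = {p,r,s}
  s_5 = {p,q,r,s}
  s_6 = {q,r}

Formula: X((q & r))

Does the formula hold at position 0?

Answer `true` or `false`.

Answer: false

Derivation:
s_0={p}: X((q & r))=False (q & r)=False q=False r=False
s_1={r,s}: X((q & r))=False (q & r)=False q=False r=True
s_2={}: X((q & r))=False (q & r)=False q=False r=False
s_3={r}: X((q & r))=False (q & r)=False q=False r=True
s_4={p,r,s}: X((q & r))=True (q & r)=False q=False r=True
s_5={p,q,r,s}: X((q & r))=True (q & r)=True q=True r=True
s_6={q,r}: X((q & r))=False (q & r)=True q=True r=True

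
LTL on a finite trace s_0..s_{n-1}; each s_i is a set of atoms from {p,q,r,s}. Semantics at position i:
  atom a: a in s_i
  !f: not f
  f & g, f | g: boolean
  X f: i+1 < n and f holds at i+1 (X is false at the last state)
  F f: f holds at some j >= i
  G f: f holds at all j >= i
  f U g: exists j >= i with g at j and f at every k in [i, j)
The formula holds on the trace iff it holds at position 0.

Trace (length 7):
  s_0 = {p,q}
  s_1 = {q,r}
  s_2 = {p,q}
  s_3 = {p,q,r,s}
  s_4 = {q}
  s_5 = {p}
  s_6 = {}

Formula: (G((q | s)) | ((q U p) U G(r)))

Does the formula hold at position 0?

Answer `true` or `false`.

Answer: false

Derivation:
s_0={p,q}: (G((q | s)) | ((q U p) U G(r)))=False G((q | s))=False (q | s)=True q=True s=False ((q U p) U G(r))=False (q U p)=True p=True G(r)=False r=False
s_1={q,r}: (G((q | s)) | ((q U p) U G(r)))=False G((q | s))=False (q | s)=True q=True s=False ((q U p) U G(r))=False (q U p)=True p=False G(r)=False r=True
s_2={p,q}: (G((q | s)) | ((q U p) U G(r)))=False G((q | s))=False (q | s)=True q=True s=False ((q U p) U G(r))=False (q U p)=True p=True G(r)=False r=False
s_3={p,q,r,s}: (G((q | s)) | ((q U p) U G(r)))=False G((q | s))=False (q | s)=True q=True s=True ((q U p) U G(r))=False (q U p)=True p=True G(r)=False r=True
s_4={q}: (G((q | s)) | ((q U p) U G(r)))=False G((q | s))=False (q | s)=True q=True s=False ((q U p) U G(r))=False (q U p)=True p=False G(r)=False r=False
s_5={p}: (G((q | s)) | ((q U p) U G(r)))=False G((q | s))=False (q | s)=False q=False s=False ((q U p) U G(r))=False (q U p)=True p=True G(r)=False r=False
s_6={}: (G((q | s)) | ((q U p) U G(r)))=False G((q | s))=False (q | s)=False q=False s=False ((q U p) U G(r))=False (q U p)=False p=False G(r)=False r=False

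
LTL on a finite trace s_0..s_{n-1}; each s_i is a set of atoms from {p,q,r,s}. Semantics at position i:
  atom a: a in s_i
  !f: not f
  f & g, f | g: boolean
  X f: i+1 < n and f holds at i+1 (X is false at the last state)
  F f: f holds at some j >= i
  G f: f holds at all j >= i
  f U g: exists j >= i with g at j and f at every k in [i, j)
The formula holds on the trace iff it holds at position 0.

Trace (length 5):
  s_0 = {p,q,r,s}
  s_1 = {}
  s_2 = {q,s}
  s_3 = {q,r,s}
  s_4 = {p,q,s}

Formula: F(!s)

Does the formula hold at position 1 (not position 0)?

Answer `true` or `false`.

Answer: true

Derivation:
s_0={p,q,r,s}: F(!s)=True !s=False s=True
s_1={}: F(!s)=True !s=True s=False
s_2={q,s}: F(!s)=False !s=False s=True
s_3={q,r,s}: F(!s)=False !s=False s=True
s_4={p,q,s}: F(!s)=False !s=False s=True
Evaluating at position 1: result = True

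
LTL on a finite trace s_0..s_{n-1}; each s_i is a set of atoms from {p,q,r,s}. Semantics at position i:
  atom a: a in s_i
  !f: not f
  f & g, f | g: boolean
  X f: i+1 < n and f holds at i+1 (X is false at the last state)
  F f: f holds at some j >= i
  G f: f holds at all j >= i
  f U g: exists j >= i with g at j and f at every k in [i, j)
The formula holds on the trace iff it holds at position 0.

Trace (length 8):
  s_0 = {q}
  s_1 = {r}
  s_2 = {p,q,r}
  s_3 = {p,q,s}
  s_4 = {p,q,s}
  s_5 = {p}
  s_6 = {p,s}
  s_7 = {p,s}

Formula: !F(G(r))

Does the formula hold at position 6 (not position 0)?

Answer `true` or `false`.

s_0={q}: !F(G(r))=True F(G(r))=False G(r)=False r=False
s_1={r}: !F(G(r))=True F(G(r))=False G(r)=False r=True
s_2={p,q,r}: !F(G(r))=True F(G(r))=False G(r)=False r=True
s_3={p,q,s}: !F(G(r))=True F(G(r))=False G(r)=False r=False
s_4={p,q,s}: !F(G(r))=True F(G(r))=False G(r)=False r=False
s_5={p}: !F(G(r))=True F(G(r))=False G(r)=False r=False
s_6={p,s}: !F(G(r))=True F(G(r))=False G(r)=False r=False
s_7={p,s}: !F(G(r))=True F(G(r))=False G(r)=False r=False
Evaluating at position 6: result = True

Answer: true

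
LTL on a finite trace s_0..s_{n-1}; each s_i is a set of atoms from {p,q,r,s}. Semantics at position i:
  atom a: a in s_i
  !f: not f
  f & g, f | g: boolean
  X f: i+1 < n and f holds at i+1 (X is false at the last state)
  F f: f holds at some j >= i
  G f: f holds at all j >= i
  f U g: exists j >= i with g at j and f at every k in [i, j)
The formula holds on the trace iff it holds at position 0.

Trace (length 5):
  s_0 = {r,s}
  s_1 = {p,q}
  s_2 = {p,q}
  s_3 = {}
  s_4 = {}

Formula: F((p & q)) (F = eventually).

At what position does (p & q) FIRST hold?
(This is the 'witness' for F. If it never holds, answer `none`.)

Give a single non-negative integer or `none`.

s_0={r,s}: (p & q)=False p=False q=False
s_1={p,q}: (p & q)=True p=True q=True
s_2={p,q}: (p & q)=True p=True q=True
s_3={}: (p & q)=False p=False q=False
s_4={}: (p & q)=False p=False q=False
F((p & q)) holds; first witness at position 1.

Answer: 1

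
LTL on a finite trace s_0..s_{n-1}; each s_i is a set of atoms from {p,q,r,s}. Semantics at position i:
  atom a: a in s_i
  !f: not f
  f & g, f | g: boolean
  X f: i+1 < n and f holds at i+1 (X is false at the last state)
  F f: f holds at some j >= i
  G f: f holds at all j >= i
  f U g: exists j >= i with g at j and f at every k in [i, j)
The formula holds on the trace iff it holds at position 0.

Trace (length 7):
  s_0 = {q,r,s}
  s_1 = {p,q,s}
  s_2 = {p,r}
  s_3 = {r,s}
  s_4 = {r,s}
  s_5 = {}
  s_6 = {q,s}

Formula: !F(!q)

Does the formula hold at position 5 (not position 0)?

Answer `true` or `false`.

s_0={q,r,s}: !F(!q)=False F(!q)=True !q=False q=True
s_1={p,q,s}: !F(!q)=False F(!q)=True !q=False q=True
s_2={p,r}: !F(!q)=False F(!q)=True !q=True q=False
s_3={r,s}: !F(!q)=False F(!q)=True !q=True q=False
s_4={r,s}: !F(!q)=False F(!q)=True !q=True q=False
s_5={}: !F(!q)=False F(!q)=True !q=True q=False
s_6={q,s}: !F(!q)=True F(!q)=False !q=False q=True
Evaluating at position 5: result = False

Answer: false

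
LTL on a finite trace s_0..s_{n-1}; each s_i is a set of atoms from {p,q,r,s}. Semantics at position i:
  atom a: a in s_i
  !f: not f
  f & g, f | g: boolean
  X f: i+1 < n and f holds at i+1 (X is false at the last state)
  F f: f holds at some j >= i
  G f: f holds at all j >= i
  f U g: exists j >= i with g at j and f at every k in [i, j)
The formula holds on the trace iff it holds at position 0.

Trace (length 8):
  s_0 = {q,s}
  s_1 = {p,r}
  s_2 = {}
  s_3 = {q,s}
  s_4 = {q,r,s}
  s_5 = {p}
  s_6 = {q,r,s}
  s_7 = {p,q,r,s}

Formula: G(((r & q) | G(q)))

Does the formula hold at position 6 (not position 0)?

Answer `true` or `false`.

Answer: true

Derivation:
s_0={q,s}: G(((r & q) | G(q)))=False ((r & q) | G(q))=False (r & q)=False r=False q=True G(q)=False
s_1={p,r}: G(((r & q) | G(q)))=False ((r & q) | G(q))=False (r & q)=False r=True q=False G(q)=False
s_2={}: G(((r & q) | G(q)))=False ((r & q) | G(q))=False (r & q)=False r=False q=False G(q)=False
s_3={q,s}: G(((r & q) | G(q)))=False ((r & q) | G(q))=False (r & q)=False r=False q=True G(q)=False
s_4={q,r,s}: G(((r & q) | G(q)))=False ((r & q) | G(q))=True (r & q)=True r=True q=True G(q)=False
s_5={p}: G(((r & q) | G(q)))=False ((r & q) | G(q))=False (r & q)=False r=False q=False G(q)=False
s_6={q,r,s}: G(((r & q) | G(q)))=True ((r & q) | G(q))=True (r & q)=True r=True q=True G(q)=True
s_7={p,q,r,s}: G(((r & q) | G(q)))=True ((r & q) | G(q))=True (r & q)=True r=True q=True G(q)=True
Evaluating at position 6: result = True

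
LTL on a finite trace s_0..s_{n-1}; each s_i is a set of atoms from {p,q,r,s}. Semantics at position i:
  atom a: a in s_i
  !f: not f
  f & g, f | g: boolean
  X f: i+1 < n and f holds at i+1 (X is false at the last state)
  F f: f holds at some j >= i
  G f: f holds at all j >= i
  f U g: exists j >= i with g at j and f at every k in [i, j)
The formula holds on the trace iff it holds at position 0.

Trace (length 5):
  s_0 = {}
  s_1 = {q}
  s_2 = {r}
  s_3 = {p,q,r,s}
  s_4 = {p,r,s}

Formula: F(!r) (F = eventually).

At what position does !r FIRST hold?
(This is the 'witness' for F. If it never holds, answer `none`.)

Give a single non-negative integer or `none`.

s_0={}: !r=True r=False
s_1={q}: !r=True r=False
s_2={r}: !r=False r=True
s_3={p,q,r,s}: !r=False r=True
s_4={p,r,s}: !r=False r=True
F(!r) holds; first witness at position 0.

Answer: 0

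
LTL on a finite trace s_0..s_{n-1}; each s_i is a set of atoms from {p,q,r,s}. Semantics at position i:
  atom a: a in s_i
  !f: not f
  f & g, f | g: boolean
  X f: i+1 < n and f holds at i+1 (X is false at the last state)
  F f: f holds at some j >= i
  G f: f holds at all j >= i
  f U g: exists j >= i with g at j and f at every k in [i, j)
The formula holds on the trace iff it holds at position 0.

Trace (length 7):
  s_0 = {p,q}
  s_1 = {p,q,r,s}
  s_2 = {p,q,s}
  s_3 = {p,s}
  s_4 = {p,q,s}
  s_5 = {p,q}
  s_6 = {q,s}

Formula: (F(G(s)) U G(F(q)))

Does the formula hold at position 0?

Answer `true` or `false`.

Answer: true

Derivation:
s_0={p,q}: (F(G(s)) U G(F(q)))=True F(G(s))=True G(s)=False s=False G(F(q))=True F(q)=True q=True
s_1={p,q,r,s}: (F(G(s)) U G(F(q)))=True F(G(s))=True G(s)=False s=True G(F(q))=True F(q)=True q=True
s_2={p,q,s}: (F(G(s)) U G(F(q)))=True F(G(s))=True G(s)=False s=True G(F(q))=True F(q)=True q=True
s_3={p,s}: (F(G(s)) U G(F(q)))=True F(G(s))=True G(s)=False s=True G(F(q))=True F(q)=True q=False
s_4={p,q,s}: (F(G(s)) U G(F(q)))=True F(G(s))=True G(s)=False s=True G(F(q))=True F(q)=True q=True
s_5={p,q}: (F(G(s)) U G(F(q)))=True F(G(s))=True G(s)=False s=False G(F(q))=True F(q)=True q=True
s_6={q,s}: (F(G(s)) U G(F(q)))=True F(G(s))=True G(s)=True s=True G(F(q))=True F(q)=True q=True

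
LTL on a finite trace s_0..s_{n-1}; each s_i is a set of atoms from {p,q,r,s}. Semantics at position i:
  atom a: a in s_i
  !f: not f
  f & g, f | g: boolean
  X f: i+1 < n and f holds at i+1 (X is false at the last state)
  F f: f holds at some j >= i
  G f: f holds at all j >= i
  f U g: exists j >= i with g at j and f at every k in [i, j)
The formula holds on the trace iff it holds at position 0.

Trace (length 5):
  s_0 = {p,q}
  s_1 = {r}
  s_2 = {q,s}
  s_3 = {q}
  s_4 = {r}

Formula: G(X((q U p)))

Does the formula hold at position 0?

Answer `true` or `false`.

s_0={p,q}: G(X((q U p)))=False X((q U p))=False (q U p)=True q=True p=True
s_1={r}: G(X((q U p)))=False X((q U p))=False (q U p)=False q=False p=False
s_2={q,s}: G(X((q U p)))=False X((q U p))=False (q U p)=False q=True p=False
s_3={q}: G(X((q U p)))=False X((q U p))=False (q U p)=False q=True p=False
s_4={r}: G(X((q U p)))=False X((q U p))=False (q U p)=False q=False p=False

Answer: false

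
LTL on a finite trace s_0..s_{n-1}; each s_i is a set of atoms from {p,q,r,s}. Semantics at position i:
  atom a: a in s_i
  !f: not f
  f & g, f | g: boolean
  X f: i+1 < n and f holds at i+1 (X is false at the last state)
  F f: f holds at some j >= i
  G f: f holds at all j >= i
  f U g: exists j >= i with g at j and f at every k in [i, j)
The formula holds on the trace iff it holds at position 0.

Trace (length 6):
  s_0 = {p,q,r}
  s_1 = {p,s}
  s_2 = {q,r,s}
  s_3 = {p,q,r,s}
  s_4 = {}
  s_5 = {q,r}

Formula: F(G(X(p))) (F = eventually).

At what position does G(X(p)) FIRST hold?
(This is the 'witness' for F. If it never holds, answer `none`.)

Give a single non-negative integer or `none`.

s_0={p,q,r}: G(X(p))=False X(p)=True p=True
s_1={p,s}: G(X(p))=False X(p)=False p=True
s_2={q,r,s}: G(X(p))=False X(p)=True p=False
s_3={p,q,r,s}: G(X(p))=False X(p)=False p=True
s_4={}: G(X(p))=False X(p)=False p=False
s_5={q,r}: G(X(p))=False X(p)=False p=False
F(G(X(p))) does not hold (no witness exists).

Answer: none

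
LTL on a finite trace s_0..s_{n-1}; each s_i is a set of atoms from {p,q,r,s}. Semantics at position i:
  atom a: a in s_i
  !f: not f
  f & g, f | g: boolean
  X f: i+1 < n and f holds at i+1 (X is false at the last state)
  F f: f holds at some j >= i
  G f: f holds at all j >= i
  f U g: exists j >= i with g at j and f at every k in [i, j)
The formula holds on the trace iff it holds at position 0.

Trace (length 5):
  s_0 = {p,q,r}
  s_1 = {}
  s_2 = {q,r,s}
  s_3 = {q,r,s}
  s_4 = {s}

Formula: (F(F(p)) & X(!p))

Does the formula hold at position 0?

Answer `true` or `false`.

Answer: true

Derivation:
s_0={p,q,r}: (F(F(p)) & X(!p))=True F(F(p))=True F(p)=True p=True X(!p)=True !p=False
s_1={}: (F(F(p)) & X(!p))=False F(F(p))=False F(p)=False p=False X(!p)=True !p=True
s_2={q,r,s}: (F(F(p)) & X(!p))=False F(F(p))=False F(p)=False p=False X(!p)=True !p=True
s_3={q,r,s}: (F(F(p)) & X(!p))=False F(F(p))=False F(p)=False p=False X(!p)=True !p=True
s_4={s}: (F(F(p)) & X(!p))=False F(F(p))=False F(p)=False p=False X(!p)=False !p=True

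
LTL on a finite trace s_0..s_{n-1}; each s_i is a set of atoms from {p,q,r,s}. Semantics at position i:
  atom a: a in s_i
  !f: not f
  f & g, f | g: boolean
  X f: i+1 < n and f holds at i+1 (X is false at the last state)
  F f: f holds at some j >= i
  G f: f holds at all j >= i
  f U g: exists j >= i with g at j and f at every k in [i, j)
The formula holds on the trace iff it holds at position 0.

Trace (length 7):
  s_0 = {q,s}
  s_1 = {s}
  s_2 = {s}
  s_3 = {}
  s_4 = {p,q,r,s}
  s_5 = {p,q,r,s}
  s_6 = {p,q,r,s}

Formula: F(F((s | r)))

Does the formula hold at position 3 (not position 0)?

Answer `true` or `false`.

Answer: true

Derivation:
s_0={q,s}: F(F((s | r)))=True F((s | r))=True (s | r)=True s=True r=False
s_1={s}: F(F((s | r)))=True F((s | r))=True (s | r)=True s=True r=False
s_2={s}: F(F((s | r)))=True F((s | r))=True (s | r)=True s=True r=False
s_3={}: F(F((s | r)))=True F((s | r))=True (s | r)=False s=False r=False
s_4={p,q,r,s}: F(F((s | r)))=True F((s | r))=True (s | r)=True s=True r=True
s_5={p,q,r,s}: F(F((s | r)))=True F((s | r))=True (s | r)=True s=True r=True
s_6={p,q,r,s}: F(F((s | r)))=True F((s | r))=True (s | r)=True s=True r=True
Evaluating at position 3: result = True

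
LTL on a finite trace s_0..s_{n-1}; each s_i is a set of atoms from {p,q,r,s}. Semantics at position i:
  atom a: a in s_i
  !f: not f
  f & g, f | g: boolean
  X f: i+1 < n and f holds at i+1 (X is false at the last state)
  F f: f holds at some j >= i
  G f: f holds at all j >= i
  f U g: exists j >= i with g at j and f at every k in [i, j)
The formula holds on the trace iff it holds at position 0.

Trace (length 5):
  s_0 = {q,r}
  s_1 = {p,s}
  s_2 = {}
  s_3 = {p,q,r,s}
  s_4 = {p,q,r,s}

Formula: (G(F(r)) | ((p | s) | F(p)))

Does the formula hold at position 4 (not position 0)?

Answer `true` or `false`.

s_0={q,r}: (G(F(r)) | ((p | s) | F(p)))=True G(F(r))=True F(r)=True r=True ((p | s) | F(p))=True (p | s)=False p=False s=False F(p)=True
s_1={p,s}: (G(F(r)) | ((p | s) | F(p)))=True G(F(r))=True F(r)=True r=False ((p | s) | F(p))=True (p | s)=True p=True s=True F(p)=True
s_2={}: (G(F(r)) | ((p | s) | F(p)))=True G(F(r))=True F(r)=True r=False ((p | s) | F(p))=True (p | s)=False p=False s=False F(p)=True
s_3={p,q,r,s}: (G(F(r)) | ((p | s) | F(p)))=True G(F(r))=True F(r)=True r=True ((p | s) | F(p))=True (p | s)=True p=True s=True F(p)=True
s_4={p,q,r,s}: (G(F(r)) | ((p | s) | F(p)))=True G(F(r))=True F(r)=True r=True ((p | s) | F(p))=True (p | s)=True p=True s=True F(p)=True
Evaluating at position 4: result = True

Answer: true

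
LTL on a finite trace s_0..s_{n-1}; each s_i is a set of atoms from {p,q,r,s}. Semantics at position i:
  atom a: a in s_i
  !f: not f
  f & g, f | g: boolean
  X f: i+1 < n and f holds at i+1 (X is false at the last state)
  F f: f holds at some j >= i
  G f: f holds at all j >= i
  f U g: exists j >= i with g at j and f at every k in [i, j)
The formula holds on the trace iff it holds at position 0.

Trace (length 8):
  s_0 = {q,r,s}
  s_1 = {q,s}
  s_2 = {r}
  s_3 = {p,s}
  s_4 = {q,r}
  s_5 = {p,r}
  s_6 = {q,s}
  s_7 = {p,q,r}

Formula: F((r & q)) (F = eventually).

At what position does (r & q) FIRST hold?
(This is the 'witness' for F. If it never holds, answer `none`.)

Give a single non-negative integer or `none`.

s_0={q,r,s}: (r & q)=True r=True q=True
s_1={q,s}: (r & q)=False r=False q=True
s_2={r}: (r & q)=False r=True q=False
s_3={p,s}: (r & q)=False r=False q=False
s_4={q,r}: (r & q)=True r=True q=True
s_5={p,r}: (r & q)=False r=True q=False
s_6={q,s}: (r & q)=False r=False q=True
s_7={p,q,r}: (r & q)=True r=True q=True
F((r & q)) holds; first witness at position 0.

Answer: 0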